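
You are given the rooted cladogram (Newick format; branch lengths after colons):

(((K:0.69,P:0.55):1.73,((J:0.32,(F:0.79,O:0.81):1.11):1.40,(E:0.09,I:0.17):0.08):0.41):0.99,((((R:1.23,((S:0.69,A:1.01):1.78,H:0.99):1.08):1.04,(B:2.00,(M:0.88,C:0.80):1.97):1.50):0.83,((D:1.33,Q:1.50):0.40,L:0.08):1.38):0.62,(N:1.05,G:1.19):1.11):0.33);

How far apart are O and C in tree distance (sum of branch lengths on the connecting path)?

The path runs O → … → MRCA → … → C; the MRCA is the root of the tree.
Branch lengths along that path: 0.81 + 1.11 + 1.40 + 0.41 + 0.99 + 0.33 + 0.62 + 0.83 + 1.50 + 1.97 + 0.80 = 10.77.

10.77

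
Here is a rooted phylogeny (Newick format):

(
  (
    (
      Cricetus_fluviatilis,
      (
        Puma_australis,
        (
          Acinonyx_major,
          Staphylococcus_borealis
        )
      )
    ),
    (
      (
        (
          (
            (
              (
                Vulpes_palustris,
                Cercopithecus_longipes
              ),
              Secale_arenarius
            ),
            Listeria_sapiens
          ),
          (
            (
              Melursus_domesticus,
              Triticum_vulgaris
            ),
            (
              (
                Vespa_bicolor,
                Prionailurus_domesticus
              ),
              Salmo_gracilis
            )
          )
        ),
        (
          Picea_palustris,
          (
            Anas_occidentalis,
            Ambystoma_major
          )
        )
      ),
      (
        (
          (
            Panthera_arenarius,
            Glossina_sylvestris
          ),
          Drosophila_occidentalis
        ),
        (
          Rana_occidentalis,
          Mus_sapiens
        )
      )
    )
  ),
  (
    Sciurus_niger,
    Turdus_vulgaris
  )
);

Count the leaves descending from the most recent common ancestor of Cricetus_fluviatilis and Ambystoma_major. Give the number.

21

The MRCA of Cricetus_fluviatilis and Ambystoma_major is the node subtending ((Cricetus_fluviatilis,(Puma_australis,(Acinonyx_major,Staphylococcus_borealis))),((((((Vulpes_palustris,Cercopithecus_longipes),Secale_arenarius),Listeria_sapiens),((Melursus_domesticus,Triticum_vulgaris),((Vespa_bicolor,Prionailurus_domesticus),Salmo_gracilis))),(Picea_palustris,(Anas_occidentalis,Ambystoma_major))),(((Panthera_arenarius,Glossina_sylvestris),Drosophila_occidentalis),(Rana_occidentalis,Mus_sapiens)))).
That clade contains 21 terminal taxa: Acinonyx_major, Ambystoma_major, Anas_occidentalis, Cercopithecus_longipes, Cricetus_fluviatilis, Drosophila_occidentalis, Glossina_sylvestris, Listeria_sapiens, Melursus_domesticus, Mus_sapiens, Panthera_arenarius, Picea_palustris, Prionailurus_domesticus, Puma_australis, Rana_occidentalis, Salmo_gracilis, Secale_arenarius, Staphylococcus_borealis, Triticum_vulgaris, Vespa_bicolor, Vulpes_palustris.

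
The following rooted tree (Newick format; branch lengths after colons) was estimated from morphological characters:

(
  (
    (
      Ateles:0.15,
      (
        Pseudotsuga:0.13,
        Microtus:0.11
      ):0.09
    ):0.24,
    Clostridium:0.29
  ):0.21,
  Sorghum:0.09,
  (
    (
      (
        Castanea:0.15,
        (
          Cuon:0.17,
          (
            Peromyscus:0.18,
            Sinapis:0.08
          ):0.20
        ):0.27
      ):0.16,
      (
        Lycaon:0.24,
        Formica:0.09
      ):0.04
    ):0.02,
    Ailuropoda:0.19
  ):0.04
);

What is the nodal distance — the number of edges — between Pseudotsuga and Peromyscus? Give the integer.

10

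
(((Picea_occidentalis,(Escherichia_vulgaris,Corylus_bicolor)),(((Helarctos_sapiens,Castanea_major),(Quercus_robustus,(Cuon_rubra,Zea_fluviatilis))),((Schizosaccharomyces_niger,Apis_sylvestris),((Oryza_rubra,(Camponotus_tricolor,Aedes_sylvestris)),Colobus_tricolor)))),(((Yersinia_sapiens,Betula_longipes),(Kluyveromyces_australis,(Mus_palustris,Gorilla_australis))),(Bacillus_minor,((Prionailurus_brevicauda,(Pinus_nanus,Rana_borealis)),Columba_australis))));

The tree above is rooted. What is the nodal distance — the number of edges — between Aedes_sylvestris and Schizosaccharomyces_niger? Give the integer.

6

The MRCA of Aedes_sylvestris and Schizosaccharomyces_niger is the node subtending ((Schizosaccharomyces_niger,Apis_sylvestris),((Oryza_rubra,(Camponotus_tricolor,Aedes_sylvestris)),Colobus_tricolor)).
From Aedes_sylvestris up to that node: 4 branches. From Schizosaccharomyces_niger up to the same node: 2 branches. Total: 4 + 2 = 6.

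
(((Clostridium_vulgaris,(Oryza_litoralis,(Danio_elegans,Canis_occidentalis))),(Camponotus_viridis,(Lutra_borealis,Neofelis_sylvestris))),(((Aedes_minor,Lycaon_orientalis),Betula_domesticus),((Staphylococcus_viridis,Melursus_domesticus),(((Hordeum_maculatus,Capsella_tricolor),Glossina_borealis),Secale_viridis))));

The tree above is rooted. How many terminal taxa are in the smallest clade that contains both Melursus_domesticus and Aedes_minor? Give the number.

9

The MRCA of Melursus_domesticus and Aedes_minor is the node subtending (((Aedes_minor,Lycaon_orientalis),Betula_domesticus),((Staphylococcus_viridis,Melursus_domesticus),(((Hordeum_maculatus,Capsella_tricolor),Glossina_borealis),Secale_viridis))).
That clade contains 9 terminal taxa: Aedes_minor, Betula_domesticus, Capsella_tricolor, Glossina_borealis, Hordeum_maculatus, Lycaon_orientalis, Melursus_domesticus, Secale_viridis, Staphylococcus_viridis.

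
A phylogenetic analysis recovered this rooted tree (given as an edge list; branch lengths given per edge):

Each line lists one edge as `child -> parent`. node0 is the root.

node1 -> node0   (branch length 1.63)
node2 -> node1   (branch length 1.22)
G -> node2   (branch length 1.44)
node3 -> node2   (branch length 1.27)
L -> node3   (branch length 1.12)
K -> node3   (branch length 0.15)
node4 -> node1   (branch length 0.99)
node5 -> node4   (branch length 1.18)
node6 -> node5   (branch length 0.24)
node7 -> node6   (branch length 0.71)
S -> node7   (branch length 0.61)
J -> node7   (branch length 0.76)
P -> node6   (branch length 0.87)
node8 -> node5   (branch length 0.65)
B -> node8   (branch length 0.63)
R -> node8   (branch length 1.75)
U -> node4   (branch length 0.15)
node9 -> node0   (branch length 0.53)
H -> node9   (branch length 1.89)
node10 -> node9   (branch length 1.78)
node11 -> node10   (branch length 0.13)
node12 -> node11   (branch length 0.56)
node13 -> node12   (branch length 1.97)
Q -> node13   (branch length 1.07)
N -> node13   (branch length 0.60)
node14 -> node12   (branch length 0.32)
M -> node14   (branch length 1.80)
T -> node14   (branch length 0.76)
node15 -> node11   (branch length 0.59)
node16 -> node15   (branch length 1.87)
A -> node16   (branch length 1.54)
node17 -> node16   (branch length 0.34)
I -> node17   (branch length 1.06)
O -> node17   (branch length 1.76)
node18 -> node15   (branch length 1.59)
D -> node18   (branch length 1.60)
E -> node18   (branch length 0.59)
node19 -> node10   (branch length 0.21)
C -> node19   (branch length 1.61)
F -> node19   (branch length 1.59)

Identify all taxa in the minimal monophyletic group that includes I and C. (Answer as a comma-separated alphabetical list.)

Tracing I: it sits inside (I,O).
Tracing C: it sits inside (C,F).
The smallest clade enclosing both is ((((Q,N),(M,T)),((A,(I,O)),(D,E))),(C,F)); the answer is its 11 terminal taxa in alphabetical order.

A, C, D, E, F, I, M, N, O, Q, T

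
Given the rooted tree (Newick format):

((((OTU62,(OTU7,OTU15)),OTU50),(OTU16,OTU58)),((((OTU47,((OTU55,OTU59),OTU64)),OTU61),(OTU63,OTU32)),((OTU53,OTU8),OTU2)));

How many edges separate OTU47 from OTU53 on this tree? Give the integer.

7

The MRCA of OTU47 and OTU53 is the node subtending ((((OTU47,((OTU55,OTU59),OTU64)),OTU61),(OTU63,OTU32)),((OTU53,OTU8),OTU2)).
From OTU47 up to that node: 4 branches. From OTU53 up to the same node: 3 branches. Total: 4 + 3 = 7.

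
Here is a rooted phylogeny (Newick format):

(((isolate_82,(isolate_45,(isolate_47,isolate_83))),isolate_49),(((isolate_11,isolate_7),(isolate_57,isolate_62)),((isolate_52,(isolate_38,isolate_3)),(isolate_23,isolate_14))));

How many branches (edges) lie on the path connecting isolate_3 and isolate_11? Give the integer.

The MRCA of isolate_3 and isolate_11 is the node subtending (((isolate_11,isolate_7),(isolate_57,isolate_62)),((isolate_52,(isolate_38,isolate_3)),(isolate_23,isolate_14))).
From isolate_3 up to that node: 4 branches. From isolate_11 up to the same node: 3 branches. Total: 4 + 3 = 7.

7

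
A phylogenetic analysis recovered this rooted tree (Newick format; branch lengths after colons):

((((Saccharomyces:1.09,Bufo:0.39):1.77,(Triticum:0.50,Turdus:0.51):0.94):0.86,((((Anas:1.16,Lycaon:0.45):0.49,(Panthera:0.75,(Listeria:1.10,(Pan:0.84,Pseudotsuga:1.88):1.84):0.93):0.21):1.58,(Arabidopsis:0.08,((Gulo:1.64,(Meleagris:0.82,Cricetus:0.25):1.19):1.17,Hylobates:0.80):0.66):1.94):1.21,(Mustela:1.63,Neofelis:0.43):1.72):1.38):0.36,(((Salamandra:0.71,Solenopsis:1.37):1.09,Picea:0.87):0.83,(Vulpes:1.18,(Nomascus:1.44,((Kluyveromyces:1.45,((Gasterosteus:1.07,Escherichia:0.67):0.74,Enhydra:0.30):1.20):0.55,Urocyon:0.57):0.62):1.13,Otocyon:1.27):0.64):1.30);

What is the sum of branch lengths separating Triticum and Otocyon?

The path runs Triticum → … → MRCA → … → Otocyon; the MRCA is the root of the tree.
Branch lengths along that path: 0.50 + 0.94 + 0.86 + 0.36 + 1.30 + 0.64 + 1.27 = 5.87.

5.87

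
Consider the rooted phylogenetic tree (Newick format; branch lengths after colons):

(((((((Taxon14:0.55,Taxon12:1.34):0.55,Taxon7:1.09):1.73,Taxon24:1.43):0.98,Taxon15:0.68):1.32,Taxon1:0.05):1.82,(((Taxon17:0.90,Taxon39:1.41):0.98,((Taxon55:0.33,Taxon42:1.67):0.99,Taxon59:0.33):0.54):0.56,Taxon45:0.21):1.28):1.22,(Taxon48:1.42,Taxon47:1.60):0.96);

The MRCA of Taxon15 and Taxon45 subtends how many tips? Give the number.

12

The MRCA of Taxon15 and Taxon45 is the node subtending ((((((Taxon14,Taxon12),Taxon7),Taxon24),Taxon15),Taxon1),(((Taxon17,Taxon39),((Taxon55,Taxon42),Taxon59)),Taxon45)).
That clade contains 12 terminal taxa: Taxon1, Taxon12, Taxon14, Taxon15, Taxon17, Taxon24, Taxon39, Taxon42, Taxon45, Taxon55, Taxon59, Taxon7.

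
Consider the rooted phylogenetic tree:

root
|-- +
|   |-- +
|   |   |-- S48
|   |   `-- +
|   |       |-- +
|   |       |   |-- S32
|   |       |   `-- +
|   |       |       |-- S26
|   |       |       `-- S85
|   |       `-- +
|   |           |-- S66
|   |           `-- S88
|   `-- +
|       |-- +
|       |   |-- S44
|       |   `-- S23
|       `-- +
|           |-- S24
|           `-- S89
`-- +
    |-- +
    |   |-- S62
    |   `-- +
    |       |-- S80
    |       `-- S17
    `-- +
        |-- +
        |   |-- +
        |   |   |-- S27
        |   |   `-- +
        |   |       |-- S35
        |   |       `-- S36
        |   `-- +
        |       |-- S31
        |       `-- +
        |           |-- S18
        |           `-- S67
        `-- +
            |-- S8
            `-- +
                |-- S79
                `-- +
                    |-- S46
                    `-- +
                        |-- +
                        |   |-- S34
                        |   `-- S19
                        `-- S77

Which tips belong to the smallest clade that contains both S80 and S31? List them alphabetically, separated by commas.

Tracing S80: it sits inside (S80,S17).
Tracing S31: it sits inside (S31,(S18,S67)).
The smallest clade enclosing both is ((S62,(S80,S17)),(((S27,(S35,S36)),(S31,(S18,S67))),(S8,(S79,(S46,((S34,S19),S77)))))); the answer is its 15 terminal taxa in alphabetical order.

S17, S18, S19, S27, S31, S34, S35, S36, S46, S62, S67, S77, S79, S8, S80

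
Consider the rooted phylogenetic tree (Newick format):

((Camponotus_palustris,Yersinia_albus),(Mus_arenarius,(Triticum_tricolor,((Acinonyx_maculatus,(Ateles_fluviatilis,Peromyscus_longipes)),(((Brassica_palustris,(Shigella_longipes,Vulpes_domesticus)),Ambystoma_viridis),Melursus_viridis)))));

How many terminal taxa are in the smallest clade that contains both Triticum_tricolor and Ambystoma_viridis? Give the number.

The MRCA of Triticum_tricolor and Ambystoma_viridis is the node subtending (Triticum_tricolor,((Acinonyx_maculatus,(Ateles_fluviatilis,Peromyscus_longipes)),(((Brassica_palustris,(Shigella_longipes,Vulpes_domesticus)),Ambystoma_viridis),Melursus_viridis))).
That clade contains 9 terminal taxa: Acinonyx_maculatus, Ambystoma_viridis, Ateles_fluviatilis, Brassica_palustris, Melursus_viridis, Peromyscus_longipes, Shigella_longipes, Triticum_tricolor, Vulpes_domesticus.

9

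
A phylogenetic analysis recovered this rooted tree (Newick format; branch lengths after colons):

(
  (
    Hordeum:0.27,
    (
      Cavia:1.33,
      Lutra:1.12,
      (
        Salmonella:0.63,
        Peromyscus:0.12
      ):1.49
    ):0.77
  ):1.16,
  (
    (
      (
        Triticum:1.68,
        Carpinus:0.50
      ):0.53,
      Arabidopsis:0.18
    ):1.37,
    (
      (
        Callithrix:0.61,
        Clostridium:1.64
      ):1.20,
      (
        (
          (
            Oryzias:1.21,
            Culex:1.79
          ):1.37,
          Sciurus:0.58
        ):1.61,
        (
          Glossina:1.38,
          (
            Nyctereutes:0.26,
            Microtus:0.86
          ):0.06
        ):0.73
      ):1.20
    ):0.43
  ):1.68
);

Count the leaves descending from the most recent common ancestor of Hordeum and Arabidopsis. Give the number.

16

The MRCA of Hordeum and Arabidopsis is the root, so the clade is the entire tree.
That clade contains 16 terminal taxa: Arabidopsis, Callithrix, Carpinus, Cavia, Clostridium, Culex, Glossina, Hordeum, Lutra, Microtus, Nyctereutes, Oryzias, Peromyscus, Salmonella, Sciurus, Triticum.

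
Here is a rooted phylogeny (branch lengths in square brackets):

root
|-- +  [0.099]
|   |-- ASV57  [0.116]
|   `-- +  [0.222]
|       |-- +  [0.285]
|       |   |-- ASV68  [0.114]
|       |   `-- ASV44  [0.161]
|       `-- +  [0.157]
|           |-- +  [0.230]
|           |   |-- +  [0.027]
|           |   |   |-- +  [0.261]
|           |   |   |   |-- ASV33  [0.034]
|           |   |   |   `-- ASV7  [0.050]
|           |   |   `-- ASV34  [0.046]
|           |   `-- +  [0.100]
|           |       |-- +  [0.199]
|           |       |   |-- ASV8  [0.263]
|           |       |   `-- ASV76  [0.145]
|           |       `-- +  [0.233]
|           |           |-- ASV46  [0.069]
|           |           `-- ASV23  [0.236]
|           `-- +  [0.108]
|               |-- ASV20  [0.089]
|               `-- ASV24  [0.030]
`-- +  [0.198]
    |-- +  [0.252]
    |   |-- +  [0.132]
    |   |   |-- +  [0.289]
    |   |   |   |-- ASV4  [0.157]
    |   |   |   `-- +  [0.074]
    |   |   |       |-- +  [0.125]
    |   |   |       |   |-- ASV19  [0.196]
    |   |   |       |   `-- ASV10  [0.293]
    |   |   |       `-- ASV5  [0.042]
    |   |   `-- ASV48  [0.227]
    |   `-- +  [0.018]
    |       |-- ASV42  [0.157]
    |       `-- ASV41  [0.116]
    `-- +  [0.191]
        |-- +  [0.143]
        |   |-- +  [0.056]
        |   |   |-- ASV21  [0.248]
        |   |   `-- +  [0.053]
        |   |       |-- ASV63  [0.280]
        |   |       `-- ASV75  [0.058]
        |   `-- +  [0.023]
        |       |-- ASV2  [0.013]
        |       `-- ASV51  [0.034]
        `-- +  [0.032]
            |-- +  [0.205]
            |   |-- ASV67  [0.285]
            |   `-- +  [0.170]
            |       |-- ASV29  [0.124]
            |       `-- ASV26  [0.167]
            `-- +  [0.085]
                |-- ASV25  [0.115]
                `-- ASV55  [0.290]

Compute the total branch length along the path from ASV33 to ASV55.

The path runs ASV33 → … → MRCA → … → ASV55; the MRCA is the root of the tree.
Branch lengths along that path: 0.034 + 0.261 + 0.027 + 0.230 + 0.157 + 0.222 + 0.099 + 0.198 + 0.191 + 0.032 + 0.085 + 0.290 = 1.826.

1.826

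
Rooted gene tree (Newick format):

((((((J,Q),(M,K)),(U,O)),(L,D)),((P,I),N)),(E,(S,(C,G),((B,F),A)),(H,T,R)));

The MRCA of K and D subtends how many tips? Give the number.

The MRCA of K and D is the node subtending ((((J,Q),(M,K)),(U,O)),(L,D)).
That clade contains 8 terminal taxa: D, J, K, L, M, O, Q, U.

8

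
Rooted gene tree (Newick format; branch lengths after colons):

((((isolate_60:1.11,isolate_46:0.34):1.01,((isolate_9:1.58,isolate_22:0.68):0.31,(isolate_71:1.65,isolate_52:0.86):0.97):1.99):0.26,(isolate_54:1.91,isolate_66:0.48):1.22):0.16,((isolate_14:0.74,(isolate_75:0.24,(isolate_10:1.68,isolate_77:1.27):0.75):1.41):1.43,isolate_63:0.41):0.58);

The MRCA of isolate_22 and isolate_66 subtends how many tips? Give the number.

The MRCA of isolate_22 and isolate_66 is the node subtending (((isolate_60,isolate_46),((isolate_9,isolate_22),(isolate_71,isolate_52))),(isolate_54,isolate_66)).
That clade contains 8 terminal taxa: isolate_22, isolate_46, isolate_52, isolate_54, isolate_60, isolate_66, isolate_71, isolate_9.

8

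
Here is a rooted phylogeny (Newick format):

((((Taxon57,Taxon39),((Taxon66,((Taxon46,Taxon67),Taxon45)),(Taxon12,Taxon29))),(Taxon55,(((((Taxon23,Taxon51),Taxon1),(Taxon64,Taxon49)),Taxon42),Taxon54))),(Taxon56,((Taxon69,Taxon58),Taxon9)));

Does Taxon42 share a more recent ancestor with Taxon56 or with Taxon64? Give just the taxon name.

Taxon64

The MRCA of Taxon42 and Taxon64 subtends ((((Taxon23,Taxon51),Taxon1),(Taxon64,Taxon49)),Taxon42) (6 taxa).
The MRCA of Taxon42 and Taxon56 is the root, subtending the entire tree (20 taxa).
The first is nested inside the second, so Taxon42 shares a more recent common ancestor with Taxon64.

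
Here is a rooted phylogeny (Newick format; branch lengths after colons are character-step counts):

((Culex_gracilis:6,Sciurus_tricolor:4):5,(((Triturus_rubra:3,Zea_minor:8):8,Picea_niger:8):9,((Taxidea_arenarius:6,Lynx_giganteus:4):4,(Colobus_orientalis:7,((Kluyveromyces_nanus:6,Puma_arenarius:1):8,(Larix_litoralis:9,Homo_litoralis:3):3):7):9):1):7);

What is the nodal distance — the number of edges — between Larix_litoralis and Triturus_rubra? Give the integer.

The MRCA of Larix_litoralis and Triturus_rubra is the node subtending (((Triturus_rubra,Zea_minor),Picea_niger),((Taxidea_arenarius,Lynx_giganteus),(Colobus_orientalis,((Kluyveromyces_nanus,Puma_arenarius),(Larix_litoralis,Homo_litoralis))))).
From Larix_litoralis up to that node: 5 branches. From Triturus_rubra up to the same node: 3 branches. Total: 5 + 3 = 8.

8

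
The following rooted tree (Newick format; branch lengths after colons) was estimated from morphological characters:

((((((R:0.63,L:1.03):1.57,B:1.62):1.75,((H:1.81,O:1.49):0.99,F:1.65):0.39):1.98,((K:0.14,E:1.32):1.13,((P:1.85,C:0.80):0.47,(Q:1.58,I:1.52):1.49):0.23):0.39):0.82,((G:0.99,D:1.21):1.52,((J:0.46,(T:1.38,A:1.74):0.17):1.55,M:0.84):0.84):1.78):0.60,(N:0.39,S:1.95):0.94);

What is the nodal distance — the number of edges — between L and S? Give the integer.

8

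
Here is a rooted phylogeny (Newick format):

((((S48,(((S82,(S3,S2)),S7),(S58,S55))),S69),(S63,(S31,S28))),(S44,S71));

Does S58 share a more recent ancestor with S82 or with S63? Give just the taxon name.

The MRCA of S58 and S82 subtends (((S82,(S3,S2)),S7),(S58,S55)) (6 taxa).
The MRCA of S58 and S63 subtends (((S48,(((S82,(S3,S2)),S7),(S58,S55))),S69),(S63,(S31,S28))) (11 taxa).
The first is nested inside the second, so S58 shares a more recent common ancestor with S82.

S82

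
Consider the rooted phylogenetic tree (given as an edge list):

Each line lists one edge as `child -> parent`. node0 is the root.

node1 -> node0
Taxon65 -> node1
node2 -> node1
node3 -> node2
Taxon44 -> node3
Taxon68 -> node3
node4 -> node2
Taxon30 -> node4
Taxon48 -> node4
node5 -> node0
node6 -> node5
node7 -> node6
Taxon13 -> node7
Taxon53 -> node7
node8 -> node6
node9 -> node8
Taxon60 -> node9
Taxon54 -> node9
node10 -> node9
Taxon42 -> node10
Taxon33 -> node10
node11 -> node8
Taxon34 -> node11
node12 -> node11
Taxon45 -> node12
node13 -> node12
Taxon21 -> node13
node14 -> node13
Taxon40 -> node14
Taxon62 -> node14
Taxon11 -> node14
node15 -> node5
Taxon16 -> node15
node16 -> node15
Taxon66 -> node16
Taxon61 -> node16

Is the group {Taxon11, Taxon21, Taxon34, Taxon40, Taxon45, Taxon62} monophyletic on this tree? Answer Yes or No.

The most recent common ancestor of these taxa subtends (Taxon34,(Taxon45,(Taxon21,(Taxon40,Taxon62,Taxon11)))).
That clade has exactly 6 tips — every listed taxon and nothing else — so the group is monophyletic.

Yes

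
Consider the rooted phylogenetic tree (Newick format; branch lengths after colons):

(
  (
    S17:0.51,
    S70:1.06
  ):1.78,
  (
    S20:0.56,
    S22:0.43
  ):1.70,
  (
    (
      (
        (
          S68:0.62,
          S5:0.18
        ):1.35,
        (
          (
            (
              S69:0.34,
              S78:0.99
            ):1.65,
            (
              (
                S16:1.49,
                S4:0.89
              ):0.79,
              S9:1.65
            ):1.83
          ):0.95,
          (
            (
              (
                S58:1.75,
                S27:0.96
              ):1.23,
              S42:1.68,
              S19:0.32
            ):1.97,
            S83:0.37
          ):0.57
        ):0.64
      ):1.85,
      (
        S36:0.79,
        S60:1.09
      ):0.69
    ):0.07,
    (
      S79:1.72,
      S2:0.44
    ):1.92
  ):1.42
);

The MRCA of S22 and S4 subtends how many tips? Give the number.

20

The MRCA of S22 and S4 is the root, so the clade is the entire tree.
That clade contains 20 terminal taxa: S16, S17, S19, S2, S20, S22, S27, S36, S4, S42, S5, S58, S60, S68, S69, S70, S78, S79, S83, S9.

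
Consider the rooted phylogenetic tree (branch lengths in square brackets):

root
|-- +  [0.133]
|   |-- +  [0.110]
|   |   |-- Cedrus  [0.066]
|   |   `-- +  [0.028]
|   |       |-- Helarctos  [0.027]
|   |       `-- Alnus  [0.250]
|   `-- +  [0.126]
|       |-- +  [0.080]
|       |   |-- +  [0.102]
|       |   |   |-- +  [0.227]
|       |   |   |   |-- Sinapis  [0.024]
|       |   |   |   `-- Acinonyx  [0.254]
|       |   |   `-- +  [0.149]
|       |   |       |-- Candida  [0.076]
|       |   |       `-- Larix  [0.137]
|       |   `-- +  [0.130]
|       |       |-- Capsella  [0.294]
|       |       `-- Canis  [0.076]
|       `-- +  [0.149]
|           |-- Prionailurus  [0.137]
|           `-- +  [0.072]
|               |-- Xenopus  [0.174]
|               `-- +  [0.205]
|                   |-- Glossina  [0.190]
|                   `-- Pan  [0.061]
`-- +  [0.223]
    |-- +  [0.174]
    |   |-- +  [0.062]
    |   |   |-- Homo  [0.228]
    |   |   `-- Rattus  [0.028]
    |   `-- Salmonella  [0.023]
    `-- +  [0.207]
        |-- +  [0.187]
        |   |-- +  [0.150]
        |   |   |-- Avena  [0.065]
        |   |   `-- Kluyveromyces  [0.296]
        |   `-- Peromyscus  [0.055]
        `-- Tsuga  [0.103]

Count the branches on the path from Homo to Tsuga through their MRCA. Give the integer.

The MRCA of Homo and Tsuga is the node subtending (((Homo,Rattus),Salmonella),(((Avena,Kluyveromyces),Peromyscus),Tsuga)).
From Homo up to that node: 3 branches. From Tsuga up to the same node: 2 branches. Total: 3 + 2 = 5.

5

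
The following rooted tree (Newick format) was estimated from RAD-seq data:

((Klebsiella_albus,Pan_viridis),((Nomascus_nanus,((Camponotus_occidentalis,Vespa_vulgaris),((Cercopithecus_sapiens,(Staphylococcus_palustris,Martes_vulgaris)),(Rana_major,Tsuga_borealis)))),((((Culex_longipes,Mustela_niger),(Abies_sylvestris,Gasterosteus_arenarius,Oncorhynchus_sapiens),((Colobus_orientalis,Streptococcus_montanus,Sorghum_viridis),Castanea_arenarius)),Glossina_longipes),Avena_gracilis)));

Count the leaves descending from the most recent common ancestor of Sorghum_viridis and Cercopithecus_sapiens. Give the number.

19

The MRCA of Sorghum_viridis and Cercopithecus_sapiens is the node subtending ((Nomascus_nanus,((Camponotus_occidentalis,Vespa_vulgaris),((Cercopithecus_sapiens,(Staphylococcus_palustris,Martes_vulgaris)),(Rana_major,Tsuga_borealis)))),((((Culex_longipes,Mustela_niger),(Abies_sylvestris,Gasterosteus_arenarius,Oncorhynchus_sapiens),((Colobus_orientalis,Streptococcus_montanus,Sorghum_viridis),Castanea_arenarius)),Glossina_longipes),Avena_gracilis)).
That clade contains 19 terminal taxa: Abies_sylvestris, Avena_gracilis, Camponotus_occidentalis, Castanea_arenarius, Cercopithecus_sapiens, Colobus_orientalis, Culex_longipes, Gasterosteus_arenarius, Glossina_longipes, Martes_vulgaris, Mustela_niger, Nomascus_nanus, Oncorhynchus_sapiens, Rana_major, Sorghum_viridis, Staphylococcus_palustris, Streptococcus_montanus, Tsuga_borealis, Vespa_vulgaris.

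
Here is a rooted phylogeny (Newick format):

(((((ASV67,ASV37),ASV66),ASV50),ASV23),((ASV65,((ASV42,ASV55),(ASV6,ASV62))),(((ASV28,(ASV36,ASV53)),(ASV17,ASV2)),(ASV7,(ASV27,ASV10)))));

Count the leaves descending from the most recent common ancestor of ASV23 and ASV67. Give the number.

5

The MRCA of ASV23 and ASV67 is the node subtending ((((ASV67,ASV37),ASV66),ASV50),ASV23).
That clade contains 5 terminal taxa: ASV23, ASV37, ASV50, ASV66, ASV67.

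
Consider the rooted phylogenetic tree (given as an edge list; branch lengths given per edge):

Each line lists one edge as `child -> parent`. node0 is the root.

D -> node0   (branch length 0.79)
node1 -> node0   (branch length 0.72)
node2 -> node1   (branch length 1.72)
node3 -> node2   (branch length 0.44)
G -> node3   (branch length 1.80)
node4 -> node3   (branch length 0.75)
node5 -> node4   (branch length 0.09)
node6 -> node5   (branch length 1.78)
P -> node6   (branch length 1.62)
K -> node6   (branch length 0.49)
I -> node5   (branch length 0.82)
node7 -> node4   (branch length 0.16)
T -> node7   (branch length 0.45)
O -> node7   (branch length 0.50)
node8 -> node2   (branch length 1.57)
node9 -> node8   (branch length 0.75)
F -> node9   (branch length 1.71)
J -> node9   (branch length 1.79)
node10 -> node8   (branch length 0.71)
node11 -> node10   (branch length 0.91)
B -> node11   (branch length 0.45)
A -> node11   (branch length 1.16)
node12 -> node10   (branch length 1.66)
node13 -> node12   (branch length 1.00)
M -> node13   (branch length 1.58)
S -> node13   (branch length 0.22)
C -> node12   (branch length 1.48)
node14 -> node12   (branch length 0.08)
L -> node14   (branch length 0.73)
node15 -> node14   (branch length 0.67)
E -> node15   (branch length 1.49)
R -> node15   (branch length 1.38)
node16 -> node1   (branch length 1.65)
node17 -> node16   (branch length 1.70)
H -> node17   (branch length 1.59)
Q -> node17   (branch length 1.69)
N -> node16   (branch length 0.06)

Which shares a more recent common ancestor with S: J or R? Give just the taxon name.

R

The MRCA of S and R subtends ((M,S),C,(L,(E,R))) (6 taxa).
The MRCA of S and J subtends ((F,J),((B,A),((M,S),C,(L,(E,R))))) (10 taxa).
The first is nested inside the second, so S shares a more recent common ancestor with R.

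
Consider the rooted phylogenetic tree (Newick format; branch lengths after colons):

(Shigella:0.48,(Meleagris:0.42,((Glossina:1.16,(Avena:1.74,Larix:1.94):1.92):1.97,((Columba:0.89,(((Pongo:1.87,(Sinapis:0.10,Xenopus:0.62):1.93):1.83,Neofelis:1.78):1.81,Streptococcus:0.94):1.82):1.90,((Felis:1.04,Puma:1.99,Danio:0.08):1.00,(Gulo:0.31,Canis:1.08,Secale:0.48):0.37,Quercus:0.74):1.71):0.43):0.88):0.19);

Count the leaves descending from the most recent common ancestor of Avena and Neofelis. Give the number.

16

The MRCA of Avena and Neofelis is the node subtending ((Glossina,(Avena,Larix)),((Columba,(((Pongo,(Sinapis,Xenopus)),Neofelis),Streptococcus)),((Felis,Puma,Danio),(Gulo,Canis,Secale),Quercus))).
That clade contains 16 terminal taxa: Avena, Canis, Columba, Danio, Felis, Glossina, Gulo, Larix, Neofelis, Pongo, Puma, Quercus, Secale, Sinapis, Streptococcus, Xenopus.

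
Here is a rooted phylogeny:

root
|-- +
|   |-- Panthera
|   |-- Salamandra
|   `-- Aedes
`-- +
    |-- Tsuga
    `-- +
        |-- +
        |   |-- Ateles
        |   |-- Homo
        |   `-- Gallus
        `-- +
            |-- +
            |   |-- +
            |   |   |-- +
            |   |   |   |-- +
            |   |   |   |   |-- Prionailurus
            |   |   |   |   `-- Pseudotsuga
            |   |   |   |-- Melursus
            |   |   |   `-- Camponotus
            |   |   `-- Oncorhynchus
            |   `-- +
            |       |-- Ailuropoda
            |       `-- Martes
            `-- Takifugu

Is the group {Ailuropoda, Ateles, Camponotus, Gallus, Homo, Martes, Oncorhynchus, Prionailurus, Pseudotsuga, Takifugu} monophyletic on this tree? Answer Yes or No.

No

The MRCA of the listed taxa subtends ((Ateles,Homo,Gallus),(((((Prionailurus,Pseudotsuga),Melursus,Camponotus),Oncorhynchus),(Ailuropoda,Martes)),Takifugu)).
That clade also contains Melursus, which is not in the proposed group, so the group is not monophyletic.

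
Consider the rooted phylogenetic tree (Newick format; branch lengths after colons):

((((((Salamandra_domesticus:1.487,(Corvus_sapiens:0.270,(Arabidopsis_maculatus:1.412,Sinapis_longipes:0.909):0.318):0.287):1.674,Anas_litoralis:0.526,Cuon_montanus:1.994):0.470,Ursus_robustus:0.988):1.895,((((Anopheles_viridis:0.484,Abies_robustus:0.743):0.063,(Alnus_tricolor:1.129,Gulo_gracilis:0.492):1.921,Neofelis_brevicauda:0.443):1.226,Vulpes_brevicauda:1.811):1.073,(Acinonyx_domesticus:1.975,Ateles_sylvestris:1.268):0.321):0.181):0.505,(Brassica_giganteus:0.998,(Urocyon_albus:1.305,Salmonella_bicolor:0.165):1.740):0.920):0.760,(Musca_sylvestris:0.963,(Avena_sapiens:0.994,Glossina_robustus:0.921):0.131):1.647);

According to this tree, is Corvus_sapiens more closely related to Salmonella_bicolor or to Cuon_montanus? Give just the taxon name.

Cuon_montanus

The MRCA of Corvus_sapiens and Cuon_montanus subtends ((Salamandra_domesticus,(Corvus_sapiens,(Arabidopsis_maculatus,Sinapis_longipes))),Anas_litoralis,Cuon_montanus) (6 taxa).
The MRCA of Corvus_sapiens and Salmonella_bicolor subtends (((((Salamandra_domesticus,(Corvus_sapiens,(Arabidopsis_maculatus,Sinapis_longipes))),Anas_litoralis,Cuon_montanus),Ursus_robustus),((((Anopheles_viridis,Abies_robustus),(Alnus_tricolor,Gulo_gracilis),Neofelis_brevicauda),Vulpes_brevicauda),(Acinonyx_domesticus,Ateles_sylvestris))),(Brassica_giganteus,(Urocyon_albus,Salmonella_bicolor))) (18 taxa).
The first is nested inside the second, so Corvus_sapiens shares a more recent common ancestor with Cuon_montanus.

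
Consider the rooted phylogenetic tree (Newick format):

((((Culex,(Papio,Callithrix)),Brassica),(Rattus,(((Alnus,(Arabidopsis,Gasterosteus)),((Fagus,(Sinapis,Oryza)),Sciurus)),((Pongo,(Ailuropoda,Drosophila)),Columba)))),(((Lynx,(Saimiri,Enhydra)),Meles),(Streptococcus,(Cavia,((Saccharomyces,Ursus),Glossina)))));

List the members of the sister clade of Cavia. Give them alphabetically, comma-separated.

Glossina, Saccharomyces, Ursus

Cavia attaches to the tree at the node subtending (Cavia,((Saccharomyces,Ursus),Glossina)).
The other lineage descending from that same node — the sister group — is ((Saccharomyces,Ursus),Glossina); its 3 tips in alphabetical order are the answer.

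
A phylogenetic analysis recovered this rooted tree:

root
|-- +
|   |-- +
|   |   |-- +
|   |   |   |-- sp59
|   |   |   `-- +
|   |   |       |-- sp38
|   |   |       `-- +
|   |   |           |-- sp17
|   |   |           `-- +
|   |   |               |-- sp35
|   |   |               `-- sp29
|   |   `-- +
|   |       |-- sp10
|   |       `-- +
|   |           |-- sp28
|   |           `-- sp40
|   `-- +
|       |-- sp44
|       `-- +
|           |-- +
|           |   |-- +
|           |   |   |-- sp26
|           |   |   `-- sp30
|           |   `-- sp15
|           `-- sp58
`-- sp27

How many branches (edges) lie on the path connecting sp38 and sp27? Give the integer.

The MRCA of sp38 and sp27 is the root of the tree.
From sp38 up to that node: 5 branches. From sp27 up to the same node: 1 branch. Total: 5 + 1 = 6.

6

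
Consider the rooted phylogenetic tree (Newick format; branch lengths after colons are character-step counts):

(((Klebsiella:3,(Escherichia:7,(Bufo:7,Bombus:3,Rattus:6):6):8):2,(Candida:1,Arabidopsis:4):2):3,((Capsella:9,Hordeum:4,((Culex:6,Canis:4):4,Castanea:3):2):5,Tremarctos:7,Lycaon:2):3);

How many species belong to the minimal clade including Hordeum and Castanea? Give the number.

The MRCA of Hordeum and Castanea is the node subtending (Capsella,Hordeum,((Culex,Canis),Castanea)).
That clade contains 5 terminal taxa: Canis, Capsella, Castanea, Culex, Hordeum.

5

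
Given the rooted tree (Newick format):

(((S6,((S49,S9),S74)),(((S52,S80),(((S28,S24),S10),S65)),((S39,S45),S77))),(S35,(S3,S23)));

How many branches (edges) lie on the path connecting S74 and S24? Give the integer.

The MRCA of S74 and S24 is the node subtending ((S6,((S49,S9),S74)),(((S52,S80),(((S28,S24),S10),S65)),((S39,S45),S77))).
From S74 up to that node: 3 branches. From S24 up to the same node: 6 branches. Total: 3 + 6 = 9.

9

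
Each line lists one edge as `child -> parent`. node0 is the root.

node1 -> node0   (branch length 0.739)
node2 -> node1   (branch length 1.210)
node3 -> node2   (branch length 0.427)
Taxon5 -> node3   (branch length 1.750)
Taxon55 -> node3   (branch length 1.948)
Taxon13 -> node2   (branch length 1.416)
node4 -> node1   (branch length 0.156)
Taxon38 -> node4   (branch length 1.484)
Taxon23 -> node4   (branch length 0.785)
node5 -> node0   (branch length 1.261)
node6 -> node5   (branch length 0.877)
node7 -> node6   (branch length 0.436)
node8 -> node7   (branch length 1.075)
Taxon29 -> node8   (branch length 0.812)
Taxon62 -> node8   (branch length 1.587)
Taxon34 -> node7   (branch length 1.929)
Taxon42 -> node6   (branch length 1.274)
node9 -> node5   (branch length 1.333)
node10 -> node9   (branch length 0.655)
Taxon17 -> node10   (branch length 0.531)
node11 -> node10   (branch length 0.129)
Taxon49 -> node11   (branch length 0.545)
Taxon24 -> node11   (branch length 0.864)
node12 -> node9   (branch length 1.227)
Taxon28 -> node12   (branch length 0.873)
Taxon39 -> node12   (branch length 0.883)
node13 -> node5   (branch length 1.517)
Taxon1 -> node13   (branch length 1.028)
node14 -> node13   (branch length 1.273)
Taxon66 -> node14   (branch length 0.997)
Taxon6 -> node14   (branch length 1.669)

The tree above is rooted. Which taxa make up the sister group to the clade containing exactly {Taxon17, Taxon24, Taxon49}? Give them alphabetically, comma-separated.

The clade containing exactly {Taxon17, Taxon24, Taxon49} attaches to the tree at the node subtending ((Taxon17,(Taxon49,Taxon24)),(Taxon28,Taxon39)).
The other lineage descending from that same node — the sister group — is (Taxon28,Taxon39); its 2 tips in alphabetical order are the answer.

Taxon28, Taxon39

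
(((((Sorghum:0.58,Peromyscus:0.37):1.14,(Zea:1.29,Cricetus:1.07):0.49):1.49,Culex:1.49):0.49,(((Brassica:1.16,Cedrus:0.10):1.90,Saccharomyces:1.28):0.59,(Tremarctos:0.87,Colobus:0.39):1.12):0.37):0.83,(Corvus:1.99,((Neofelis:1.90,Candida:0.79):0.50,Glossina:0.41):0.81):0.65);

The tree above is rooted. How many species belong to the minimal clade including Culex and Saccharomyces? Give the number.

10

The MRCA of Culex and Saccharomyces is the node subtending ((((Sorghum,Peromyscus),(Zea,Cricetus)),Culex),(((Brassica,Cedrus),Saccharomyces),(Tremarctos,Colobus))).
That clade contains 10 terminal taxa: Brassica, Cedrus, Colobus, Cricetus, Culex, Peromyscus, Saccharomyces, Sorghum, Tremarctos, Zea.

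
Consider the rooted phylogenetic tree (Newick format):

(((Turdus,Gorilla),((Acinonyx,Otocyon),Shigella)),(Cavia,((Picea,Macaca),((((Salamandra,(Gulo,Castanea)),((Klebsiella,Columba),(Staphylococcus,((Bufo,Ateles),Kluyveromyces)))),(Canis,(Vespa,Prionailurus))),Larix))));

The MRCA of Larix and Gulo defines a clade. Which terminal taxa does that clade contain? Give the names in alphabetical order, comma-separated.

Tracing Larix: it sits inside ((((Salamandra,(Gulo,Castanea)),((Klebsiella,Columba),(Staphylococcus,((Bufo,Ateles),Kluyveromyces)))),(Canis,(Vespa,Prionailurus))),Larix).
Tracing Gulo: it sits inside (Gulo,Castanea).
The smallest clade enclosing both is ((((Salamandra,(Gulo,Castanea)),((Klebsiella,Columba),(Staphylococcus,((Bufo,Ateles),Kluyveromyces)))),(Canis,(Vespa,Prionailurus))),Larix); the answer is its 13 terminal taxa in alphabetical order.

Ateles, Bufo, Canis, Castanea, Columba, Gulo, Klebsiella, Kluyveromyces, Larix, Prionailurus, Salamandra, Staphylococcus, Vespa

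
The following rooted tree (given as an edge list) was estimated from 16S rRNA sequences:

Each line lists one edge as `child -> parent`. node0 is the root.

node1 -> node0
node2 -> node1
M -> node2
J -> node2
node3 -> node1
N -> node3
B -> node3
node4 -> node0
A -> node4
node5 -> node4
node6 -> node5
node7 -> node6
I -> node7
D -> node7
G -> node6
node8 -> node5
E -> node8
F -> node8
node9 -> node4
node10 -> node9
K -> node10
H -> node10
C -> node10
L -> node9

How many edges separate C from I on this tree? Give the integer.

The MRCA of C and I is the node subtending (A,(((I,D),G),(E,F)),((K,H,C),L)).
From C up to that node: 3 branches. From I up to the same node: 4 branches. Total: 3 + 4 = 7.

7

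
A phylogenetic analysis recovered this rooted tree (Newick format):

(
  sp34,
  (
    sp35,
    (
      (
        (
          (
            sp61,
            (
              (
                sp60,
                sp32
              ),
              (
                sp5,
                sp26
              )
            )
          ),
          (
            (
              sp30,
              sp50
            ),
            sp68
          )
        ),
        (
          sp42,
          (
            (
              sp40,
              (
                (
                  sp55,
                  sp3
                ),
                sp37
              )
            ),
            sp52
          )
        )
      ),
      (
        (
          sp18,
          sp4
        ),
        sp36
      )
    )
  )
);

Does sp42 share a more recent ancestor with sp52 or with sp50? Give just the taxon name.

sp52

The MRCA of sp42 and sp52 subtends (sp42,((sp40,((sp55,sp3),sp37)),sp52)) (6 taxa).
The MRCA of sp42 and sp50 subtends (((sp61,((sp60,sp32),(sp5,sp26))),((sp30,sp50),sp68)),(sp42,((sp40,((sp55,sp3),sp37)),sp52))) (14 taxa).
The first is nested inside the second, so sp42 shares a more recent common ancestor with sp52.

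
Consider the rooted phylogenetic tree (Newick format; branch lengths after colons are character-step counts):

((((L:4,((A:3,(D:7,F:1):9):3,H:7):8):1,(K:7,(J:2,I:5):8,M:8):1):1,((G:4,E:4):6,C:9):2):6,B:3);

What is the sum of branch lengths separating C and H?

28

The path runs C → … → MRCA → … → H; the MRCA is the node subtending (((L,((A,(D,F)),H)),(K,(J,I),M)),((G,E),C)).
Branch lengths along that path: 9 + 2 + 1 + 1 + 8 + 7 = 28.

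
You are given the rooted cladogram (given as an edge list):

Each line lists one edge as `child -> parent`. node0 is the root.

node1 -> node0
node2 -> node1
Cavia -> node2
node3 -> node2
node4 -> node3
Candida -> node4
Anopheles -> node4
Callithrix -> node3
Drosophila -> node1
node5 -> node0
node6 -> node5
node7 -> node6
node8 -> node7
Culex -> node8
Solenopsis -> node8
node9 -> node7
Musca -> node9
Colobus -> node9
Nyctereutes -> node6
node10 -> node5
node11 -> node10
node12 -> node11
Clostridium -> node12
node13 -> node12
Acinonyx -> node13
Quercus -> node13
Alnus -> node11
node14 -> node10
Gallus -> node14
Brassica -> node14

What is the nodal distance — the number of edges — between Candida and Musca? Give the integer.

The MRCA of Candida and Musca is the root of the tree.
From Candida up to that node: 5 branches. From Musca up to the same node: 5 branches. Total: 5 + 5 = 10.

10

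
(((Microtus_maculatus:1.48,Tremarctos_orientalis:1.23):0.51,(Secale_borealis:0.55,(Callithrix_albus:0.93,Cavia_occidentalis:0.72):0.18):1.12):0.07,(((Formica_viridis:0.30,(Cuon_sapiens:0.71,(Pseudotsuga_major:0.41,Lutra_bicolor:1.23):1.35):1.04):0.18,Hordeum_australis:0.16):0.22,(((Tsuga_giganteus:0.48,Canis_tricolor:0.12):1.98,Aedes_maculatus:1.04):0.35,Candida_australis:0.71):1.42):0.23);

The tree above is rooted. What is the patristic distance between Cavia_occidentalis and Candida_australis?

The path runs Cavia_occidentalis → … → MRCA → … → Candida_australis; the MRCA is the root of the tree.
Branch lengths along that path: 0.72 + 0.18 + 1.12 + 0.07 + 0.23 + 1.42 + 0.71 = 4.45.

4.45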